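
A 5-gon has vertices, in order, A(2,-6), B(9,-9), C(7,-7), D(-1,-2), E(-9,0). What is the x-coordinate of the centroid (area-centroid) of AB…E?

8/17

Apply the shoelace (surveyor's) formula. First the cross-terms c_i = x_i·y_{i+1} − x_{i+1}·y_i:
  36, 0, -21, -18, 54  ⇒  2A = 51, A = 25.5.
Then Σ (x_i + x_{i+1})·c_i = 72, so x̄ = 72 / (6·25.5) = 8/17.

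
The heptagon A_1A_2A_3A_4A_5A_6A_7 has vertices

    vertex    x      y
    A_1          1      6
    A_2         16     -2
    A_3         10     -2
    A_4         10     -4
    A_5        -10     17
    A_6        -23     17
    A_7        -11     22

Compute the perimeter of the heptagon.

100

|A_1A_2| = √((15)² + (-8)²) = √289 = 17
|A_2A_3| = √((-6)² + (0)²) = √36 = 6
|A_3A_4| = √((0)² + (-2)²) = √4 = 2
|A_4A_5| = √((-20)² + (21)²) = √841 = 29
|A_5A_6| = √((-13)² + (0)²) = √169 = 13
|A_6A_7| = √((12)² + (5)²) = √169 = 13
|A_7A_1| = √((12)² + (-16)²) = √400 = 20
Perimeter = 17 + 6 + 2 + 29 + 13 + 13 + 20 = 100.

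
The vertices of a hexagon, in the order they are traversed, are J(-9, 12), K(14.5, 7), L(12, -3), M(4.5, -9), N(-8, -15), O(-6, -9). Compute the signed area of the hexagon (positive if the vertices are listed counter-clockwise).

-384.75

J→K: (-9)(7) − (14.5)(12) = -237
K→L: (14.5)(-3) − (12)(7) = -127.5
L→M: (12)(-9) − (4.5)(-3) = -94.5
M→N: (4.5)(-15) − (-8)(-9) = -139.5
N→O: (-8)(-9) − (-6)(-15) = -18
O→J: (-6)(12) − (-9)(-9) = -153
Σ = -769.5
Signed area = Σ/2 = -384.75 (negative ⇒ clockwise traversal).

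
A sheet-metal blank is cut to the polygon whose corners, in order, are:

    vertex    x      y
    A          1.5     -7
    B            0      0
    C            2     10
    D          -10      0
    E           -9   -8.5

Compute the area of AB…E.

A→B: (1.5)(0) − (0)(-7) = 0
B→C: (0)(10) − (2)(0) = 0
C→D: (2)(0) − (-10)(10) = 100
D→E: (-10)(-8.5) − (-9)(0) = 85
E→A: (-9)(-7) − (1.5)(-8.5) = 75.75
Σ = 260.75
Area = |Σ|/2 = 130.375.

130.375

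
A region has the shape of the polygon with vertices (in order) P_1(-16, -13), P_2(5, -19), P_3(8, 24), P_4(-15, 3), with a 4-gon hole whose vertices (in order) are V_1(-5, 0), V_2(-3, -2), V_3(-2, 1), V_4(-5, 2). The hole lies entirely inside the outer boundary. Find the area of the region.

Outer boundary:
Apply Gauss's area formula: 2A = Σ (x_i·y_{i+1} − x_{i+1}·y_i), indices taken mod 4.
P_1→P_2: (-16)(-19) − (5)(-13) = 369
P_2→P_3: (5)(24) − (8)(-19) = 272
P_3→P_4: (8)(3) − (-15)(24) = 384
P_4→P_1: (-15)(-13) − (-16)(3) = 243
Σ = 1268
Area = |Σ|/2 = 634.
Hole:
Apply the surveyor's formula: 2A = Σ (x_i·y_{i+1} − x_{i+1}·y_i), indices taken mod 4.
V_1→V_2: (-5)(-2) − (-3)(0) = 10
V_2→V_3: (-3)(1) − (-2)(-2) = -7
V_3→V_4: (-2)(2) − (-5)(1) = 1
V_4→V_1: (-5)(0) − (-5)(2) = 10
Σ = 14
Area = |Σ|/2 = 7.
Net area = 634 − 7 = 627.

627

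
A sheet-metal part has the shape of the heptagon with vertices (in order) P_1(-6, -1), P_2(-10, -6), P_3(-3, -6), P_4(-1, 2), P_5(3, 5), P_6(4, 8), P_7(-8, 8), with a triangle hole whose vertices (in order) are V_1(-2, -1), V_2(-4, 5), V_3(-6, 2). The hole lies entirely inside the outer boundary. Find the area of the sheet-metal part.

91.5

Outer boundary:
Apply the shoelace formula: 2A = Σ (x_i·y_{i+1} − x_{i+1}·y_i), indices taken mod 7.
Σ = (26) + (42) + (-12) + (-11) + (4) + (96) + (56) = 201
Area = |Σ|/2 = 100.5.
Hole:
Apply the surveyor's formula: 2A = Σ (x_i·y_{i+1} − x_{i+1}·y_i), indices taken mod 3.
V_1→V_2: (-2)(5) − (-4)(-1) = -14
V_2→V_3: (-4)(2) − (-6)(5) = 22
V_3→V_1: (-6)(-1) − (-2)(2) = 10
Σ = 18
Area = |Σ|/2 = 9.
Net area = 100.5 − 9 = 91.5.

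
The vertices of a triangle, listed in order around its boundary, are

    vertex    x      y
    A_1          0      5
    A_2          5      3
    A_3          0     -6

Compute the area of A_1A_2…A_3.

27.5

Σ = (-25) + (-30) + (0) = -55
Area = |Σ|/2 = 27.5.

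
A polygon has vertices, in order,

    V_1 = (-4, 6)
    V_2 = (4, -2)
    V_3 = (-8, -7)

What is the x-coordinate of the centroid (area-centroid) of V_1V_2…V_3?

Apply Gauss's area formula. First the cross-terms c_i = x_i·y_{i+1} − x_{i+1}·y_i:
  -16, -44, -76  ⇒  2A = -136, A = -68.
Then Σ (x_i + x_{i+1})·c_i = 1088, so x̄ = 1088 / (6·(-68)) = -8/3.

-8/3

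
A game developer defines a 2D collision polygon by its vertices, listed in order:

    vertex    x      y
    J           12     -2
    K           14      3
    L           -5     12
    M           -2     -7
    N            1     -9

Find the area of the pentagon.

Apply the shoelace (surveyor's) formula: 2A = Σ (x_i·y_{i+1} − x_{i+1}·y_i), indices taken mod 5.
Σ = (64) + (183) + (59) + (25) + (106) = 437
Area = |Σ|/2 = 218.5.

218.5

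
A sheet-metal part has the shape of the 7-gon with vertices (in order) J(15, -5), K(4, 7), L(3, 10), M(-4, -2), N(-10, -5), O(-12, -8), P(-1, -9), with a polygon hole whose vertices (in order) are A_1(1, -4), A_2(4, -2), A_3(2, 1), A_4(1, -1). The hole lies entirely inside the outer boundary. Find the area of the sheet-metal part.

Outer boundary:
Apply Gauss's area formula: 2A = Σ (x_i·y_{i+1} − x_{i+1}·y_i), indices taken mod 7.
Σ = (125) + (19) + (34) + (0) + (20) + (100) + (140) = 438
Area = |Σ|/2 = 219.
Hole:
Apply Gauss's area formula: 2A = Σ (x_i·y_{i+1} − x_{i+1}·y_i), indices taken mod 4.
Cross-terms: 14, 8, -3, -3  ⇒  Σ = 16
Area = |Σ|/2 = 8.
Net area = 219 − 8 = 211.

211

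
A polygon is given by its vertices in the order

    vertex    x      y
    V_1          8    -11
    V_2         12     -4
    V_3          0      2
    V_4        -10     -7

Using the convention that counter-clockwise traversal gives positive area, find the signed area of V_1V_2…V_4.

Apply the shoelace formula: 2A = Σ (x_i·y_{i+1} − x_{i+1}·y_i), indices taken mod 4.
Σ = (100) + (24) + (20) + (166) = 310
Signed area = Σ/2 = 155 (positive ⇒ counter-clockwise traversal).

155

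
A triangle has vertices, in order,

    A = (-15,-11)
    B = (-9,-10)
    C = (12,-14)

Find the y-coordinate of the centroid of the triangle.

Apply the surveyor's formula. First the cross-terms c_i = x_i·y_{i+1} − x_{i+1}·y_i:
  51, 246, -342  ⇒  2A = -45, A = -22.5.
Then Σ (y_i + y_{i+1})·c_i = 1575, so ȳ = 1575 / (6·(-22.5)) = -35/3.

-35/3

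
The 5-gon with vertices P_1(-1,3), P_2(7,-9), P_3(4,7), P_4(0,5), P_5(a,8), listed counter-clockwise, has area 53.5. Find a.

The doubled signed area Σ (x_i y_{i+1} − x_{i+1} y_i) is linear in a.
With a=0 it equals 101; the coefficient of a is -2 (from the two edges through P_5).
So -2·a + 101 = 2·53.5 = 107 ⇒ a = -3.

-3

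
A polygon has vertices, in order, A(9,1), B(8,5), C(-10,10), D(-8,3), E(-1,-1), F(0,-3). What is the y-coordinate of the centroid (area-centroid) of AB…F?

463/129

Apply the shoelace (surveyor's) formula. First the cross-terms c_i = x_i·y_{i+1} − x_{i+1}·y_i:
  37, 130, 50, 11, 3, 27  ⇒  2A = 258, A = 129.
Then Σ (y_i + y_{i+1})·c_i = 2778, so ȳ = 2778 / (6·129) = 463/129.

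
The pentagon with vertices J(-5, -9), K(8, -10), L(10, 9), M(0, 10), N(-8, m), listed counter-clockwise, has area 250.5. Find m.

-9

The doubled signed area Σ (x_i y_{i+1} − x_{i+1} y_i) is linear in m.
With m=0 it equals 546; the coefficient of m is 5 (from the two edges through N).
So 5·m + 546 = 2·250.5 = 501 ⇒ m = -9.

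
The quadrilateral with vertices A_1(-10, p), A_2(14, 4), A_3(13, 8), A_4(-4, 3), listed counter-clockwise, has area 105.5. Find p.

The doubled signed area Σ (x_i y_{i+1} − x_{i+1} y_i) is linear in p.
With p=0 it equals 121; the coefficient of p is -18 (from the two edges through A_1).
So -18·p + 121 = 2·105.5 = 211 ⇒ p = -5.

-5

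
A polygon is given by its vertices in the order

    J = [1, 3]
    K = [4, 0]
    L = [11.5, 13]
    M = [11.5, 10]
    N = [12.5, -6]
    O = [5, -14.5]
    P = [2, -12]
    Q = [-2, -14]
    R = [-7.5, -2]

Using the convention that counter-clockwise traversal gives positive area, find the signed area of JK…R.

Apply the shoelace (surveyor's) formula: 2A = Σ (x_i·y_{i+1} − x_{i+1}·y_i), indices taken mod 9.
Σ = (-12) + (52) + (-34.5) + (-194) + (-151.25) + (-31) + (-52) + (-101) + (-20.5) = -544.25
Signed area = Σ/2 = -272.125 (negative ⇒ clockwise traversal).

-272.125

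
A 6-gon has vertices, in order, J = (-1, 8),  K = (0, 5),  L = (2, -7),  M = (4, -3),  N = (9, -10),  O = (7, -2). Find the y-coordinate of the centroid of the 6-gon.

Apply the surveyor's formula. First the cross-terms c_i = x_i·y_{i+1} − x_{i+1}·y_i:
  -5, -10, 22, -13, 52, 54  ⇒  2A = 100, A = 50.
Then Σ (y_i + y_{i+1})·c_i = -396, so ȳ = -396 / (6·50) = -1.32.

-1.32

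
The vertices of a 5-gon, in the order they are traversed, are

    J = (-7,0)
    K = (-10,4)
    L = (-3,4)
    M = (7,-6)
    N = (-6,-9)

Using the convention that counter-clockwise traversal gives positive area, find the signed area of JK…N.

Σ = (-28) + (-28) + (-10) + (-99) + (-63) = -228
Signed area = Σ/2 = -114 (negative ⇒ clockwise traversal).

-114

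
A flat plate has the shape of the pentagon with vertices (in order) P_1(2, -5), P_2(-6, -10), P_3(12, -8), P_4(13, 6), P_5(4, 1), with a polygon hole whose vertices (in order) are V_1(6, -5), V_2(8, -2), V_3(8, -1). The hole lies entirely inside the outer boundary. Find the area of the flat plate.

129.5

Outer boundary:
Σ = (-50) + (168) + (176) + (-11) + (-22) = 261
Area = |Σ|/2 = 130.5.
Hole:
Apply the shoelace (surveyor's) formula: 2A = Σ (x_i·y_{i+1} − x_{i+1}·y_i), indices taken mod 3.
V_1→V_2: (6)(-2) − (8)(-5) = 28
V_2→V_3: (8)(-1) − (8)(-2) = 8
V_3→V_1: (8)(-5) − (6)(-1) = -34
Σ = 2
Area = |Σ|/2 = 1.
Net area = 130.5 − 1 = 129.5.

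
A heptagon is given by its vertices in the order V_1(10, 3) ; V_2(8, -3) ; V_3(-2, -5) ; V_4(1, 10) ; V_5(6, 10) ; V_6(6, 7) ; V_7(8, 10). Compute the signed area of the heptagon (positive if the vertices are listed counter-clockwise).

-127.5

Apply the shoelace (surveyor's) formula: 2A = Σ (x_i·y_{i+1} − x_{i+1}·y_i), indices taken mod 7.
Σ = (-54) + (-46) + (-15) + (-50) + (-18) + (4) + (-76) = -255
Signed area = Σ/2 = -127.5 (negative ⇒ clockwise traversal).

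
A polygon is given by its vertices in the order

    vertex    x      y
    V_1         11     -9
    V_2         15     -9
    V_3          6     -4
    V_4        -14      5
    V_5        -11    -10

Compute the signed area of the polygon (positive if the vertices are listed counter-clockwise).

204

Cross-terms: 36, -6, -26, 195, 209  ⇒  Σ = 408
Signed area = Σ/2 = 204 (positive ⇒ counter-clockwise traversal).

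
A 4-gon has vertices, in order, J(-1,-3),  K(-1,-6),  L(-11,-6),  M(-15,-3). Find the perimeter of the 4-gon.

|JK| = √((0)² + (-3)²) = √9 = 3
|KL| = √((-10)² + (0)²) = √100 = 10
|LM| = √((-4)² + (3)²) = √25 = 5
|MJ| = √((14)² + (0)²) = √196 = 14
Perimeter = 3 + 10 + 5 + 14 = 32.

32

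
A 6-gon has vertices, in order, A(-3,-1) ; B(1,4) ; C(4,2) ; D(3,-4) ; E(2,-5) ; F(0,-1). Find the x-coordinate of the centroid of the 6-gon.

232/177

Apply the shoelace (surveyor's) formula. First the cross-terms c_i = x_i·y_{i+1} − x_{i+1}·y_i:
  -11, -14, -22, -7, -2, -3  ⇒  2A = -59, A = -29.5.
Then Σ (x_i + x_{i+1})·c_i = -232, so x̄ = -232 / (6·(-29.5)) = 232/177.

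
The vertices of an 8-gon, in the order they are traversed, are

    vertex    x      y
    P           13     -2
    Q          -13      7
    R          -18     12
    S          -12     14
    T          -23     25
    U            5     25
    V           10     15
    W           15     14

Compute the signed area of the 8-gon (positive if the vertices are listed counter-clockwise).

Apply the shoelace formula: 2A = Σ (x_i·y_{i+1} − x_{i+1}·y_i), indices taken mod 8.
Σ = (65) + (-30) + (-108) + (22) + (-700) + (-175) + (-85) + (-212) = -1223
Signed area = Σ/2 = -611.5 (negative ⇒ clockwise traversal).

-611.5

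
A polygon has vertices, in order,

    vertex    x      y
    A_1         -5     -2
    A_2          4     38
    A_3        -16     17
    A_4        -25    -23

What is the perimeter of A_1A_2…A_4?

|A_1A_2| = √((9)² + (40)²) = √1681 = 41
|A_2A_3| = √((-20)² + (-21)²) = √841 = 29
|A_3A_4| = √((-9)² + (-40)²) = √1681 = 41
|A_4A_1| = √((20)² + (21)²) = √841 = 29
Perimeter = 41 + 29 + 41 + 29 = 140.

140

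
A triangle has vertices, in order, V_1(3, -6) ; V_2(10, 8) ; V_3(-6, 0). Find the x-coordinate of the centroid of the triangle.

Apply the surveyor's formula. First the cross-terms c_i = x_i·y_{i+1} − x_{i+1}·y_i:
  84, 48, 36  ⇒  2A = 168, A = 84.
Then Σ (x_i + x_{i+1})·c_i = 1176, so x̄ = 1176 / (6·84) = 7/3.

7/3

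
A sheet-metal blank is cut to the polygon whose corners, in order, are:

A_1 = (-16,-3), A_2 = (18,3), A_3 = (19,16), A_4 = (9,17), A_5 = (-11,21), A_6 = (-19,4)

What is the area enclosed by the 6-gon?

634

Σ = (6) + (231) + (179) + (376) + (355) + (121) = 1268
Area = |Σ|/2 = 634.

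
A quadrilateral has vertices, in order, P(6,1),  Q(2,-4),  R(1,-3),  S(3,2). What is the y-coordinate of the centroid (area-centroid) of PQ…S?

-9/13

Apply the shoelace (surveyor's) formula. First the cross-terms c_i = x_i·y_{i+1} − x_{i+1}·y_i:
  -26, -2, 11, -9  ⇒  2A = -26, A = -13.
Then Σ (y_i + y_{i+1})·c_i = 54, so ȳ = 54 / (6·(-13)) = -9/13.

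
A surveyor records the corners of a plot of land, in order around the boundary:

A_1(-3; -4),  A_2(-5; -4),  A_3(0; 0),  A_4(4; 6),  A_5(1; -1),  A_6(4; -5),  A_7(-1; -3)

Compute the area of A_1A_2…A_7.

Σ = (-8) + (0) + (0) + (-10) + (-1) + (-17) + (-5) = -41
Area = |Σ|/2 = 20.5.

20.5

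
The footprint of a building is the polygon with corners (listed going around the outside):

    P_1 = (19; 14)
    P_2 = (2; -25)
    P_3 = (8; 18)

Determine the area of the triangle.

248.5

Apply the surveyor's formula: 2A = Σ (x_i·y_{i+1} − x_{i+1}·y_i), indices taken mod 3.
P_1→P_2: (19)(-25) − (2)(14) = -503
P_2→P_3: (2)(18) − (8)(-25) = 236
P_3→P_1: (8)(14) − (19)(18) = -230
Σ = -497
Area = |Σ|/2 = 248.5.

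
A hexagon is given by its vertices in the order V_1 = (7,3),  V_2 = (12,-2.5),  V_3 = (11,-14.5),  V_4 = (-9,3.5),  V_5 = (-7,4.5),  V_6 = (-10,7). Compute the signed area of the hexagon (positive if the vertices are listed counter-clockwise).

Apply the surveyor's formula: 2A = Σ (x_i·y_{i+1} − x_{i+1}·y_i), indices taken mod 6.
Σ = (-53.5) + (-146.5) + (-92) + (-16) + (-4) + (-79) = -391
Signed area = Σ/2 = -195.5 (negative ⇒ clockwise traversal).

-195.5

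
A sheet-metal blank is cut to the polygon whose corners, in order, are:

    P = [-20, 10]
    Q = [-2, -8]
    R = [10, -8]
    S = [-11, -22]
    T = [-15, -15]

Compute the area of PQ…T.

Σ = (180) + (96) + (-308) + (-165) + (-450) = -647
Area = |Σ|/2 = 323.5.

323.5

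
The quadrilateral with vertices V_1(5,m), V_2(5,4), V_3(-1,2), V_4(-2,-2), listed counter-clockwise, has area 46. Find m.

-6

Write out the shoelace sum; only the two edges meeting at V_1 involve m:
2·Area = [((-2)·m − 5·(-2)) + (5·4 − 5·m)] + 20
       = -7·m + 50 = 92
⇒ m = -6.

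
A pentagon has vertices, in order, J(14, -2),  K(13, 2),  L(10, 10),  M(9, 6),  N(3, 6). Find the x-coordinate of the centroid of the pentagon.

Apply the surveyor's formula. First the cross-terms c_i = x_i·y_{i+1} − x_{i+1}·y_i:
  54, 110, -30, 36, -90  ⇒  2A = 80, A = 40.
Then Σ (x_i + x_{i+1})·c_i = 2320, so x̄ = 2320 / (6·40) = 29/3.

29/3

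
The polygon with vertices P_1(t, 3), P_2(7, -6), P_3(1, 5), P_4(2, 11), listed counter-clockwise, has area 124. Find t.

Write out the shoelace sum; only the two edges meeting at P_1 involve t:
2·Area = [(2·3 − t·11) + (t·(-6) − 7·3)] + 42
       = -17·t + 27 = 248
⇒ t = -13.

-13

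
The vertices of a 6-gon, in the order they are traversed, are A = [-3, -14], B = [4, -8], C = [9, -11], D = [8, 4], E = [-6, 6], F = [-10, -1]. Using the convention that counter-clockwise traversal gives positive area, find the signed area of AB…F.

253.5

Apply the shoelace formula: 2A = Σ (x_i·y_{i+1} − x_{i+1}·y_i), indices taken mod 6.
Cross-terms: 80, 28, 124, 72, 66, 137  ⇒  Σ = 507
Signed area = Σ/2 = 253.5 (positive ⇒ counter-clockwise traversal).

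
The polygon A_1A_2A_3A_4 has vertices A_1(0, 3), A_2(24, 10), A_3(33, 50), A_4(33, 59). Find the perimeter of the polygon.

140

|A_1A_2| = √((24)² + (7)²) = √625 = 25
|A_2A_3| = √((9)² + (40)²) = √1681 = 41
|A_3A_4| = √((0)² + (9)²) = √81 = 9
|A_4A_1| = √((-33)² + (-56)²) = √4225 = 65
Perimeter = 25 + 41 + 9 + 65 = 140.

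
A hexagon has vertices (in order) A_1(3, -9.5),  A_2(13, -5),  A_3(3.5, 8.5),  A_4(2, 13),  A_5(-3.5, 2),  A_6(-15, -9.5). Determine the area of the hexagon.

Apply the surveyor's formula: 2A = Σ (x_i·y_{i+1} − x_{i+1}·y_i), indices taken mod 6.
Cross-terms: 108.5, 128, 28.5, 49.5, 63.25, 171  ⇒  Σ = 548.75
Area = |Σ|/2 = 274.375.

274.375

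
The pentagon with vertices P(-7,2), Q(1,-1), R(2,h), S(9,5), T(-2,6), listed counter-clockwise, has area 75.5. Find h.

Write out the shoelace sum; only the two edges meeting at R involve h:
2·Area = [(1·h − 2·(-1)) + (2·5 − 9·h)] + 107
       = -8·h + 119 = 151
⇒ h = -4.

-4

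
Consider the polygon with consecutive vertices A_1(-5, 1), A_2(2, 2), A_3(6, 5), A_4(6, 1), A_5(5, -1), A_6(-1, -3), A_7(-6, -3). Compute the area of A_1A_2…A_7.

50.5

Apply Gauss's area formula: 2A = Σ (x_i·y_{i+1} − x_{i+1}·y_i), indices taken mod 7.
A_1→A_2: (-5)(2) − (2)(1) = -12
A_2→A_3: (2)(5) − (6)(2) = -2
A_3→A_4: (6)(1) − (6)(5) = -24
A_4→A_5: (6)(-1) − (5)(1) = -11
A_5→A_6: (5)(-3) − (-1)(-1) = -16
A_6→A_7: (-1)(-3) − (-6)(-3) = -15
A_7→A_1: (-6)(1) − (-5)(-3) = -21
Σ = -101
Area = |Σ|/2 = 50.5.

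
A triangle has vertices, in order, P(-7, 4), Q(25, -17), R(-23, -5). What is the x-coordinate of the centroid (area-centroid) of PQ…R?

-5/3

Apply the surveyor's formula. First the cross-terms c_i = x_i·y_{i+1} − x_{i+1}·y_i:
  19, -516, -127  ⇒  2A = -624, A = -312.
Then Σ (x_i + x_{i+1})·c_i = 3120, so x̄ = 3120 / (6·(-312)) = -5/3.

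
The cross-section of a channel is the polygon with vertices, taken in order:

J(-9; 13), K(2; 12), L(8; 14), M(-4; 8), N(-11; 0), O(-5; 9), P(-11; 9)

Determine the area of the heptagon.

Apply the shoelace (surveyor's) formula: 2A = Σ (x_i·y_{i+1} − x_{i+1}·y_i), indices taken mod 7.
J→K: (-9)(12) − (2)(13) = -134
K→L: (2)(14) − (8)(12) = -68
L→M: (8)(8) − (-4)(14) = 120
M→N: (-4)(0) − (-11)(8) = 88
N→O: (-11)(9) − (-5)(0) = -99
O→P: (-5)(9) − (-11)(9) = 54
P→J: (-11)(13) − (-9)(9) = -62
Σ = -101
Area = |Σ|/2 = 50.5.

50.5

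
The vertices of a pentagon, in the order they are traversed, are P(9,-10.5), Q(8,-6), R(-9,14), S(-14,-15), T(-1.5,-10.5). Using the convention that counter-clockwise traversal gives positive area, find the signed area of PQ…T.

326.875

Apply Gauss's area formula: 2A = Σ (x_i·y_{i+1} − x_{i+1}·y_i), indices taken mod 5.
Σ = (30) + (58) + (331) + (124.5) + (110.25) = 653.75
Signed area = Σ/2 = 326.875 (positive ⇒ counter-clockwise traversal).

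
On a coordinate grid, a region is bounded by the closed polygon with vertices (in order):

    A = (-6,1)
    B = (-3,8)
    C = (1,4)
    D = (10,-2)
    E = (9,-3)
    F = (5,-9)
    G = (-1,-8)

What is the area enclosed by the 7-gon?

Apply the surveyor's formula: 2A = Σ (x_i·y_{i+1} − x_{i+1}·y_i), indices taken mod 7.
Cross-terms: -45, -20, -42, -12, -66, -49, -49  ⇒  Σ = -283
Area = |Σ|/2 = 141.5.

141.5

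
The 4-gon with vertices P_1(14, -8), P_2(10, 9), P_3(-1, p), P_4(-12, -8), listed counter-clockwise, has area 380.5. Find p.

Write out the shoelace sum; only the two edges meeting at P_3 involve p:
2·Area = [(10·p − (-1)·9) + ((-1)·(-8) − (-12)·p)] + 414
       = 22·p + 431 = 761
⇒ p = 15.

15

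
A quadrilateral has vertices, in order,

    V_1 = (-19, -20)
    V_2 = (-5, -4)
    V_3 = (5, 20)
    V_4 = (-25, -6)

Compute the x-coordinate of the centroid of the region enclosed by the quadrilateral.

Apply the shoelace formula. First the cross-terms c_i = x_i·y_{i+1} − x_{i+1}·y_i:
  -24, -80, 470, 386  ⇒  2A = 752, A = 376.
Then Σ (x_i + x_{i+1})·c_i = -25808, so x̄ = -25808 / (6·376) = -1613/141.

-1613/141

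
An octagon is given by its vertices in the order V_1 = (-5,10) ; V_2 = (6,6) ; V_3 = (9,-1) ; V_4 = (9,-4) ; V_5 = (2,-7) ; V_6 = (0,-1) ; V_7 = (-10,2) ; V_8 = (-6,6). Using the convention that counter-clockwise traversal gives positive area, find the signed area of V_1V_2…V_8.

-161

V_1→V_2: (-5)(6) − (6)(10) = -90
V_2→V_3: (6)(-1) − (9)(6) = -60
V_3→V_4: (9)(-4) − (9)(-1) = -27
V_4→V_5: (9)(-7) − (2)(-4) = -55
V_5→V_6: (2)(-1) − (0)(-7) = -2
V_6→V_7: (0)(2) − (-10)(-1) = -10
V_7→V_8: (-10)(6) − (-6)(2) = -48
V_8→V_1: (-6)(10) − (-5)(6) = -30
Σ = -322
Signed area = Σ/2 = -161 (negative ⇒ clockwise traversal).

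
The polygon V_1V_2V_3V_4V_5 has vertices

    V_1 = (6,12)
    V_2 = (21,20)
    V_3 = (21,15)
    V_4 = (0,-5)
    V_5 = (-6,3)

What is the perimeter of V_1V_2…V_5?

|V_1V_2| = √((15)² + (8)²) = √289 = 17
|V_2V_3| = √((0)² + (-5)²) = √25 = 5
|V_3V_4| = √((-21)² + (-20)²) = √841 = 29
|V_4V_5| = √((-6)² + (8)²) = √100 = 10
|V_5V_1| = √((12)² + (9)²) = √225 = 15
Perimeter = 17 + 5 + 29 + 10 + 15 = 76.

76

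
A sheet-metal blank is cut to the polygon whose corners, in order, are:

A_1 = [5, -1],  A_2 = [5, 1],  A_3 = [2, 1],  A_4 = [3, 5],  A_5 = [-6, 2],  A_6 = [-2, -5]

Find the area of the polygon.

58.5

Apply Gauss's area formula: 2A = Σ (x_i·y_{i+1} − x_{i+1}·y_i), indices taken mod 6.
A_1→A_2: (5)(1) − (5)(-1) = 10
A_2→A_3: (5)(1) − (2)(1) = 3
A_3→A_4: (2)(5) − (3)(1) = 7
A_4→A_5: (3)(2) − (-6)(5) = 36
A_5→A_6: (-6)(-5) − (-2)(2) = 34
A_6→A_1: (-2)(-1) − (5)(-5) = 27
Σ = 117
Area = |Σ|/2 = 58.5.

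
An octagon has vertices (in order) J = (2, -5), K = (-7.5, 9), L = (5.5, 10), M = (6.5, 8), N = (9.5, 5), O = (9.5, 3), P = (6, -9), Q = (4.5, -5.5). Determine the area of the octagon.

Σ = (-19.5) + (-124.5) + (-21) + (-43.5) + (-19) + (-103.5) + (7.5) + (-11.5) = -335
Area = |Σ|/2 = 167.5.

167.5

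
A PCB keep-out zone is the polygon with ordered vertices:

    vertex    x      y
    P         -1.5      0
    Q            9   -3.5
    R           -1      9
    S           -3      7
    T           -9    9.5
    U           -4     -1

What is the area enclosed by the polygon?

91.375

Σ = (5.25) + (77.5) + (20) + (34.5) + (47) + (-1.5) = 182.75
Area = |Σ|/2 = 91.375.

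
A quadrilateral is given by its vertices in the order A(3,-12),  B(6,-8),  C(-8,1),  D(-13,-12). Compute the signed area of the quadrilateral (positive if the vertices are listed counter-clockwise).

145.5

Σ = (48) + (-58) + (109) + (192) = 291
Signed area = Σ/2 = 145.5 (positive ⇒ counter-clockwise traversal).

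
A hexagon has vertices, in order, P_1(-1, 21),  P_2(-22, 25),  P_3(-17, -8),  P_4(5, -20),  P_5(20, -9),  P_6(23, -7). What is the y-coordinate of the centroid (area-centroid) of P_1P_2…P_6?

416/193

Apply the shoelace formula. First the cross-terms c_i = x_i·y_{i+1} − x_{i+1}·y_i:
  437, 601, 380, 355, 67, 476  ⇒  2A = 2316, A = 1158.
Then Σ (y_i + y_{i+1})·c_i = 14976, so ȳ = 14976 / (6·1158) = 416/193.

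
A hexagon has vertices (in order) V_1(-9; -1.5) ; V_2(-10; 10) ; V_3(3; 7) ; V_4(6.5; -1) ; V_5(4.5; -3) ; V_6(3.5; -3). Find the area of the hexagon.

151.875

Apply the shoelace (surveyor's) formula: 2A = Σ (x_i·y_{i+1} − x_{i+1}·y_i), indices taken mod 6.
Σ = (-105) + (-100) + (-48.5) + (-15) + (-3) + (-32.25) = -303.75
Area = |Σ|/2 = 151.875.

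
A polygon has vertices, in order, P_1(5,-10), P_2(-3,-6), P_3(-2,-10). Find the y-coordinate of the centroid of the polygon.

Apply the shoelace (surveyor's) formula. First the cross-terms c_i = x_i·y_{i+1} − x_{i+1}·y_i:
  -60, 18, 70  ⇒  2A = 28, A = 14.
Then Σ (y_i + y_{i+1})·c_i = -728, so ȳ = -728 / (6·14) = -26/3.

-26/3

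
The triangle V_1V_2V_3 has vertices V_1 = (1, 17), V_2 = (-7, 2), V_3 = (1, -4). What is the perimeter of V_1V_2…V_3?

|V_1V_2| = √((-8)² + (-15)²) = √289 = 17
|V_2V_3| = √((8)² + (-6)²) = √100 = 10
|V_3V_1| = √((0)² + (21)²) = √441 = 21
Perimeter = 17 + 10 + 21 = 48.

48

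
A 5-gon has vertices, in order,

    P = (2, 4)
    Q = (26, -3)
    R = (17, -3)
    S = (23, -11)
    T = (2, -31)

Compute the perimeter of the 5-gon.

108

|PQ| = √((24)² + (-7)²) = √625 = 25
|QR| = √((-9)² + (0)²) = √81 = 9
|RS| = √((6)² + (-8)²) = √100 = 10
|ST| = √((-21)² + (-20)²) = √841 = 29
|TP| = √((0)² + (35)²) = √1225 = 35
Perimeter = 25 + 9 + 10 + 29 + 35 = 108.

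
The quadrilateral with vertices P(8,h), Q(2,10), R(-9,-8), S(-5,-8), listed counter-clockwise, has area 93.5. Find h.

9

The doubled signed area Σ (x_i y_{i+1} − x_{i+1} y_i) is linear in h.
With h=0 it equals 250; the coefficient of h is -7 (from the two edges through P).
So -7·h + 250 = 2·93.5 = 187 ⇒ h = 9.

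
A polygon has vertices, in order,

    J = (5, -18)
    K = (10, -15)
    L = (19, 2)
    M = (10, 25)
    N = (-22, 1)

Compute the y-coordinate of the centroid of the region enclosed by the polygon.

Apply the surveyor's formula. First the cross-terms c_i = x_i·y_{i+1} − x_{i+1}·y_i:
  105, 305, 455, 560, 391  ⇒  2A = 1816, A = 908.
Then Σ (y_i + y_{i+1})·c_i = 12768, so ȳ = 12768 / (6·908) = 532/227.

532/227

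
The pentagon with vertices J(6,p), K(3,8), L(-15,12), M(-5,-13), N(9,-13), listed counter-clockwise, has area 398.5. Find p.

Write out the shoelace sum; only the two edges meeting at J involve p:
2·Area = [(9·p − 6·(-13)) + (6·8 − 3·p)] + 593
       = 6·p + 719 = 797
⇒ p = 13.

13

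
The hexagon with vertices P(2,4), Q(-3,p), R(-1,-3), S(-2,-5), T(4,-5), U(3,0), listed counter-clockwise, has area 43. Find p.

3

The doubled signed area Σ (x_i y_{i+1} − x_{i+1} y_i) is linear in p.
With p=0 it equals 77; the coefficient of p is 3 (from the two edges through Q).
So 3·p + 77 = 2·43 = 86 ⇒ p = 3.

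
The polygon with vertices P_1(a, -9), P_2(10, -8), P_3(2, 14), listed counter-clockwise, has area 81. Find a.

3

The doubled signed area Σ (x_i y_{i+1} − x_{i+1} y_i) is linear in a.
With a=0 it equals 228; the coefficient of a is -22 (from the two edges through P_1).
So -22·a + 228 = 2·81 = 162 ⇒ a = 3.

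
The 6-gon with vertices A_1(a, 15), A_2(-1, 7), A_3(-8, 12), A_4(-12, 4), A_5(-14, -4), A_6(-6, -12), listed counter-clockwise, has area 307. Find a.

15

Write out the shoelace sum; only the two edges meeting at A_1 involve a:
2·Area = [((-6)·15 − a·(-12)) + (a·7 − (-1)·15)] + 404
       = 19·a + 329 = 614
⇒ a = 15.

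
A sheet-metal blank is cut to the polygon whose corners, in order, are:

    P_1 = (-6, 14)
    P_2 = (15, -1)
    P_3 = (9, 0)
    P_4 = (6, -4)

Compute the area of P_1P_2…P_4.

Apply the shoelace formula: 2A = Σ (x_i·y_{i+1} − x_{i+1}·y_i), indices taken mod 4.
Cross-terms: -204, 9, -36, 60  ⇒  Σ = -171
Area = |Σ|/2 = 85.5.

85.5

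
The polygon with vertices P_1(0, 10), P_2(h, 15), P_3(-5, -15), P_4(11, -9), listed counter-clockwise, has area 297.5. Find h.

The doubled signed area Σ (x_i y_{i+1} − x_{i+1} y_i) is linear in h.
With h=0 it equals 395; the coefficient of h is -25 (from the two edges through P_2).
So -25·h + 395 = 2·297.5 = 595 ⇒ h = -8.

-8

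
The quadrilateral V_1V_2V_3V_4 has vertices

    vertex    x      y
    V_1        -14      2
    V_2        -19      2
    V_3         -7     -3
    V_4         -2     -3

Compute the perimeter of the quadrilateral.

|V_1V_2| = √((-5)² + (0)²) = √25 = 5
|V_2V_3| = √((12)² + (-5)²) = √169 = 13
|V_3V_4| = √((5)² + (0)²) = √25 = 5
|V_4V_1| = √((-12)² + (5)²) = √169 = 13
Perimeter = 5 + 13 + 5 + 13 = 36.

36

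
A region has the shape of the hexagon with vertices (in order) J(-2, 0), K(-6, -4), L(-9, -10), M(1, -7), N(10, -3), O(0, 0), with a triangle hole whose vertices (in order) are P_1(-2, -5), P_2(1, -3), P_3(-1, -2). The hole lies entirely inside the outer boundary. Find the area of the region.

82.5

Outer boundary:
Apply Gauss's area formula: 2A = Σ (x_i·y_{i+1} − x_{i+1}·y_i), indices taken mod 6.
J→K: (-2)(-4) − (-6)(0) = 8
K→L: (-6)(-10) − (-9)(-4) = 24
L→M: (-9)(-7) − (1)(-10) = 73
M→N: (1)(-3) − (10)(-7) = 67
N→O: (10)(0) − (0)(-3) = 0
O→J: (0)(0) − (-2)(0) = 0
Σ = 172
Area = |Σ|/2 = 86.
Hole:
Σ = (11) + (-5) + (1) = 7
Area = |Σ|/2 = 3.5.
Net area = 86 − 3.5 = 82.5.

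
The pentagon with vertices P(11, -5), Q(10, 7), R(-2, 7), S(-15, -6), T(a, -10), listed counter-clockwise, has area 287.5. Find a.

Write out the shoelace sum; only the two edges meeting at T involve a:
2·Area = [((-15)·(-10) − a·(-6)) + (a·(-5) − 11·(-10))] + 328
       = 1·a + 588 = 575
⇒ a = -13.

-13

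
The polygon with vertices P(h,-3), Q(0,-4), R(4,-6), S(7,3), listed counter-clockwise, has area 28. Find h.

Write out the shoelace sum; only the two edges meeting at P involve h:
2·Area = [(7·(-3) − h·3) + (h·(-4) − 0·(-3))] + 70
       = -7·h + 49 = 56
⇒ h = -1.

-1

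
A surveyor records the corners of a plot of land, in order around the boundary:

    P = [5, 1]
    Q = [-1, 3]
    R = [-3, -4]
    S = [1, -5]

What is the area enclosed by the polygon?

Σ = (16) + (13) + (19) + (26) = 74
Area = |Σ|/2 = 37.

37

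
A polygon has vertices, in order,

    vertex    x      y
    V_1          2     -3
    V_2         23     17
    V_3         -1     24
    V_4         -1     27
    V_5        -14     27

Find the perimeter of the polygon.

|V_1V_2| = √((21)² + (20)²) = √841 = 29
|V_2V_3| = √((-24)² + (7)²) = √625 = 25
|V_3V_4| = √((0)² + (3)²) = √9 = 3
|V_4V_5| = √((-13)² + (0)²) = √169 = 13
|V_5V_1| = √((16)² + (-30)²) = √1156 = 34
Perimeter = 29 + 25 + 3 + 13 + 34 = 104.

104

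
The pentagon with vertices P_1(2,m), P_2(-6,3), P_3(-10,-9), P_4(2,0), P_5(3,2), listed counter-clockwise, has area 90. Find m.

8

The doubled signed area Σ (x_i y_{i+1} − x_{i+1} y_i) is linear in m.
With m=0 it equals 108; the coefficient of m is 9 (from the two edges through P_1).
So 9·m + 108 = 2·90 = 180 ⇒ m = 8.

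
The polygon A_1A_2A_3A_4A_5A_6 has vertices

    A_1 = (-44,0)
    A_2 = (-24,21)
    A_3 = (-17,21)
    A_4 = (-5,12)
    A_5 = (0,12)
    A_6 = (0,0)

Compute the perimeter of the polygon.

112

|A_1A_2| = √((20)² + (21)²) = √841 = 29
|A_2A_3| = √((7)² + (0)²) = √49 = 7
|A_3A_4| = √((12)² + (-9)²) = √225 = 15
|A_4A_5| = √((5)² + (0)²) = √25 = 5
|A_5A_6| = √((0)² + (-12)²) = √144 = 12
|A_6A_1| = √((-44)² + (0)²) = √1936 = 44
Perimeter = 29 + 7 + 15 + 5 + 12 + 44 = 112.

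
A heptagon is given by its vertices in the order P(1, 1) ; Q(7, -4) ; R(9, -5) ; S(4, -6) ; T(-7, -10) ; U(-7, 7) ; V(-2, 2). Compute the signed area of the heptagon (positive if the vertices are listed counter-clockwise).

-124.5

Apply the surveyor's formula: 2A = Σ (x_i·y_{i+1} − x_{i+1}·y_i), indices taken mod 7.
P→Q: (1)(-4) − (7)(1) = -11
Q→R: (7)(-5) − (9)(-4) = 1
R→S: (9)(-6) − (4)(-5) = -34
S→T: (4)(-10) − (-7)(-6) = -82
T→U: (-7)(7) − (-7)(-10) = -119
U→V: (-7)(2) − (-2)(7) = 0
V→P: (-2)(1) − (1)(2) = -4
Σ = -249
Signed area = Σ/2 = -124.5 (negative ⇒ clockwise traversal).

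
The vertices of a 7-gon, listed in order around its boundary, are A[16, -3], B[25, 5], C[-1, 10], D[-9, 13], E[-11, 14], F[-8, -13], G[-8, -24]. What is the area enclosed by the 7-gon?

627.5

Cross-terms: 155, 255, 77, 17, 255, 88, 408  ⇒  Σ = 1255
Area = |Σ|/2 = 627.5.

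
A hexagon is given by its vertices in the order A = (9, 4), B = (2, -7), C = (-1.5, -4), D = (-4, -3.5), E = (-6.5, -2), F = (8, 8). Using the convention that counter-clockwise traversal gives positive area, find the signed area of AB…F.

-95.5

Σ = (-71) + (-18.5) + (-10.75) + (-14.75) + (-36) + (-40) = -191
Signed area = Σ/2 = -95.5 (negative ⇒ clockwise traversal).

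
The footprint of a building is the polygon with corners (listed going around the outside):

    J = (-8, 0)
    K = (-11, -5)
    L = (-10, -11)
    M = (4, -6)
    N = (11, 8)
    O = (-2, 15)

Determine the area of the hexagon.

307

Apply Gauss's area formula: 2A = Σ (x_i·y_{i+1} − x_{i+1}·y_i), indices taken mod 6.
J→K: (-8)(-5) − (-11)(0) = 40
K→L: (-11)(-11) − (-10)(-5) = 71
L→M: (-10)(-6) − (4)(-11) = 104
M→N: (4)(8) − (11)(-6) = 98
N→O: (11)(15) − (-2)(8) = 181
O→J: (-2)(0) − (-8)(15) = 120
Σ = 614
Area = |Σ|/2 = 307.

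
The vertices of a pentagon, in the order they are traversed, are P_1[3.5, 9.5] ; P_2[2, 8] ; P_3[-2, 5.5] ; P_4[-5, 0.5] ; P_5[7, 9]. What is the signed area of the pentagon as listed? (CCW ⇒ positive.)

24.5

Apply the shoelace (surveyor's) formula: 2A = Σ (x_i·y_{i+1} − x_{i+1}·y_i), indices taken mod 5.
P_1→P_2: (3.5)(8) − (2)(9.5) = 9
P_2→P_3: (2)(5.5) − (-2)(8) = 27
P_3→P_4: (-2)(0.5) − (-5)(5.5) = 26.5
P_4→P_5: (-5)(9) − (7)(0.5) = -48.5
P_5→P_1: (7)(9.5) − (3.5)(9) = 35
Σ = 49
Signed area = Σ/2 = 24.5 (positive ⇒ counter-clockwise traversal).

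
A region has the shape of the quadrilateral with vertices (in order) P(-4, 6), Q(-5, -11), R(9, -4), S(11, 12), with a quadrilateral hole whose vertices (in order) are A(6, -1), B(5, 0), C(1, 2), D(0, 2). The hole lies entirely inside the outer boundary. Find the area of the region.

Outer boundary:
Apply Gauss's area formula: 2A = Σ (x_i·y_{i+1} − x_{i+1}·y_i), indices taken mod 4.
Σ = (74) + (119) + (152) + (114) = 459
Area = |Σ|/2 = 229.5.
Hole:
Apply Gauss's area formula: 2A = Σ (x_i·y_{i+1} − x_{i+1}·y_i), indices taken mod 4.
A→B: (6)(0) − (5)(-1) = 5
B→C: (5)(2) − (1)(0) = 10
C→D: (1)(2) − (0)(2) = 2
D→A: (0)(-1) − (6)(2) = -12
Σ = 5
Area = |Σ|/2 = 2.5.
Net area = 229.5 − 2.5 = 227.

227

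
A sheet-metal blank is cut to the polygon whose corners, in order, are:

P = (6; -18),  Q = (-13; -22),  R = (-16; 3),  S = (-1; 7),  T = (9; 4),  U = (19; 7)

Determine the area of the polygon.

665

Apply the surveyor's formula: 2A = Σ (x_i·y_{i+1} − x_{i+1}·y_i), indices taken mod 6.
P→Q: (6)(-22) − (-13)(-18) = -366
Q→R: (-13)(3) − (-16)(-22) = -391
R→S: (-16)(7) − (-1)(3) = -109
S→T: (-1)(4) − (9)(7) = -67
T→U: (9)(7) − (19)(4) = -13
U→P: (19)(-18) − (6)(7) = -384
Σ = -1330
Area = |Σ|/2 = 665.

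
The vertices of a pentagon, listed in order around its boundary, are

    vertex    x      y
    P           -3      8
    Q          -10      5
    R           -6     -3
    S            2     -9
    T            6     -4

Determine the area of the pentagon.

133.5

Apply the surveyor's formula: 2A = Σ (x_i·y_{i+1} − x_{i+1}·y_i), indices taken mod 5.
Cross-terms: 65, 60, 60, 46, 36  ⇒  Σ = 267
Area = |Σ|/2 = 133.5.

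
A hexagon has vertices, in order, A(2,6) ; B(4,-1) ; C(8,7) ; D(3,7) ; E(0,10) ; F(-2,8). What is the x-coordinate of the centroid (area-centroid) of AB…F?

Apply the shoelace formula. First the cross-terms c_i = x_i·y_{i+1} − x_{i+1}·y_i:
  -26, 36, 35, 30, 20, -28  ⇒  2A = 67, A = 33.5.
Then Σ (x_i + x_{i+1})·c_i = 711, so x̄ = 711 / (6·33.5) = 237/67.

237/67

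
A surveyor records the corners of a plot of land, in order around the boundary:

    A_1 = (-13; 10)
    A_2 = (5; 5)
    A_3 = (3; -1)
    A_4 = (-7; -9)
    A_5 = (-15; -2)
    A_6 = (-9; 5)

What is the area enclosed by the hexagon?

204

Apply the shoelace formula: 2A = Σ (x_i·y_{i+1} − x_{i+1}·y_i), indices taken mod 6.
A_1→A_2: (-13)(5) − (5)(10) = -115
A_2→A_3: (5)(-1) − (3)(5) = -20
A_3→A_4: (3)(-9) − (-7)(-1) = -34
A_4→A_5: (-7)(-2) − (-15)(-9) = -121
A_5→A_6: (-15)(5) − (-9)(-2) = -93
A_6→A_1: (-9)(10) − (-13)(5) = -25
Σ = -408
Area = |Σ|/2 = 204.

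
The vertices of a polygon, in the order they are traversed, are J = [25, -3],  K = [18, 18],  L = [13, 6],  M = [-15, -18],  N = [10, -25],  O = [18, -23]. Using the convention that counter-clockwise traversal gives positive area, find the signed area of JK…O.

765

Σ = (504) + (-126) + (-144) + (555) + (220) + (521) = 1530
Signed area = Σ/2 = 765 (positive ⇒ counter-clockwise traversal).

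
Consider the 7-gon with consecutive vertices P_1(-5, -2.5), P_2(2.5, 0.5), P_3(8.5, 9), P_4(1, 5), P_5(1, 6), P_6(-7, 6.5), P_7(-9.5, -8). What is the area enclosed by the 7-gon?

Apply Gauss's area formula: 2A = Σ (x_i·y_{i+1} − x_{i+1}·y_i), indices taken mod 7.
Cross-terms: 3.75, 18.25, 33.5, 1, 48.5, 117.75, -16.25  ⇒  Σ = 206.5
Area = |Σ|/2 = 103.25.

103.25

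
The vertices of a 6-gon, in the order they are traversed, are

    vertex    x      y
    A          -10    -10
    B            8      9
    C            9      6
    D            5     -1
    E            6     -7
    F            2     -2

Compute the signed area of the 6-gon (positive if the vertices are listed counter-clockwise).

Cross-terms: -10, -33, -39, -29, 2, -40  ⇒  Σ = -149
Signed area = Σ/2 = -74.5 (negative ⇒ clockwise traversal).

-74.5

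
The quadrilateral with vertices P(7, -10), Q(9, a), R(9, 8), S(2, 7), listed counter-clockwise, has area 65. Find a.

5

Write out the shoelace sum; only the two edges meeting at Q involve a:
2·Area = [(7·a − 9·(-10)) + (9·8 − 9·a)] + -22
       = -2·a + 140 = 130
⇒ a = 5.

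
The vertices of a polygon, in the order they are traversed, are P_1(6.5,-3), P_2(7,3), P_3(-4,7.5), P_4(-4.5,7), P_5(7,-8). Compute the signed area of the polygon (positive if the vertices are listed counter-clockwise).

64.375

Apply Gauss's area formula: 2A = Σ (x_i·y_{i+1} − x_{i+1}·y_i), indices taken mod 5.
Σ = (40.5) + (64.5) + (5.75) + (-13) + (31) = 128.75
Signed area = Σ/2 = 64.375 (positive ⇒ counter-clockwise traversal).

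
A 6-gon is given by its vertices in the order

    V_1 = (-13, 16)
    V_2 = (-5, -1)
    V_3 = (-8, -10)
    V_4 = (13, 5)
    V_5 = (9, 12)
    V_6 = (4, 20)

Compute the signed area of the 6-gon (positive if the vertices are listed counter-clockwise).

396

Apply Gauss's area formula: 2A = Σ (x_i·y_{i+1} − x_{i+1}·y_i), indices taken mod 6.
Cross-terms: 93, 42, 90, 111, 132, 324  ⇒  Σ = 792
Signed area = Σ/2 = 396 (positive ⇒ counter-clockwise traversal).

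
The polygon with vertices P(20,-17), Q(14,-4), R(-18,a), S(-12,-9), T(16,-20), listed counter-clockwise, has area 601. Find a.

17

The doubled signed area Σ (x_i y_{i+1} − x_{i+1} y_i) is linear in a.
With a=0 it equals 760; the coefficient of a is 26 (from the two edges through R).
So 26·a + 760 = 2·601 = 1202 ⇒ a = 17.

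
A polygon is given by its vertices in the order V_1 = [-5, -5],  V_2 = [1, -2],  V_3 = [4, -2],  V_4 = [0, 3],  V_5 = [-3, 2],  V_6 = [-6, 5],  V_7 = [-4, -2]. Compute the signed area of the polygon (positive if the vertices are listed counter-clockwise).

40.5

Apply the shoelace (surveyor's) formula: 2A = Σ (x_i·y_{i+1} − x_{i+1}·y_i), indices taken mod 7.
Cross-terms: 15, 6, 12, 9, -3, 32, 10  ⇒  Σ = 81
Signed area = Σ/2 = 40.5 (positive ⇒ counter-clockwise traversal).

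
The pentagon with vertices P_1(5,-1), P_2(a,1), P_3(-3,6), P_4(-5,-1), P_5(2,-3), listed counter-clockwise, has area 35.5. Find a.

0

Write out the shoelace sum; only the two edges meeting at P_2 involve a:
2·Area = [(5·1 − a·(-1)) + (a·6 − (-3)·1)] + 63
       = 7·a + 71 = 71
⇒ a = 0.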